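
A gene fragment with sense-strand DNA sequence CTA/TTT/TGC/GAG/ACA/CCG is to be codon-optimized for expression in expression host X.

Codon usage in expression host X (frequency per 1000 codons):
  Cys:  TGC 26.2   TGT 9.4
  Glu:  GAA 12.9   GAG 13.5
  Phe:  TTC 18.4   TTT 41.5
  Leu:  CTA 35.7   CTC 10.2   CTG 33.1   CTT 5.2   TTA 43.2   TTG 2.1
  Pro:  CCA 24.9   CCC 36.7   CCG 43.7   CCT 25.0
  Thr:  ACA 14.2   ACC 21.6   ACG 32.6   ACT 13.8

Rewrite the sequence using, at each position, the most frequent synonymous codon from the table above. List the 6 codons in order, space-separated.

TTA TTT TGC GAG ACG CCG

Codon 1 (Leu): best is TTA at 43.2.
Codon 2 (Phe): best is TTT at 41.5.
Codon 3 (Cys): best is TGC at 26.2.
Codon 4 (Glu): best is GAG at 13.5.
Codon 5 (Thr): best is ACG at 32.6.
Codon 6 (Pro): best is CCG at 43.7.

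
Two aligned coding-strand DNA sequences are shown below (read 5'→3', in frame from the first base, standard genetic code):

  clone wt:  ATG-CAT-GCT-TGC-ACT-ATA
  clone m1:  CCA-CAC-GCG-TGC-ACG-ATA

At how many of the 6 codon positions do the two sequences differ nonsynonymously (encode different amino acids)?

Codon 1: ATG Met / CCA Pro — nonsynonymous.
Codon 2: CAT His / CAC His — synonymous.
Codon 3: GCT Ala / GCG Ala — synonymous.
Codon 4: TGC Cys / TGC Cys — identical.
Codon 5: ACT Thr / ACG Thr — synonymous.
Codon 6: ATA Ile / ATA Ile — identical.
Nonsynonymous differences: 1.

1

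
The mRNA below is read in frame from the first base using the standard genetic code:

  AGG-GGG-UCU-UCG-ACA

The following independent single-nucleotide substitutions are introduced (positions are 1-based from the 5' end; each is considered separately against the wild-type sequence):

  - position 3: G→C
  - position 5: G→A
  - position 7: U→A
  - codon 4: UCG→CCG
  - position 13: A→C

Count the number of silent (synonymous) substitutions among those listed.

0

Codon 1: AGG (Arg) → AGC (Ser) — missense.
Codon 2: GGG (Gly) → GAG (Glu) — missense.
Codon 3: UCU (Ser) → ACU (Thr) — missense.
Codon 4: UCG (Ser) → CCG (Pro) — missense.
Codon 5: ACA (Thr) → CCA (Pro) — missense.
Synonymous: 0 of 5.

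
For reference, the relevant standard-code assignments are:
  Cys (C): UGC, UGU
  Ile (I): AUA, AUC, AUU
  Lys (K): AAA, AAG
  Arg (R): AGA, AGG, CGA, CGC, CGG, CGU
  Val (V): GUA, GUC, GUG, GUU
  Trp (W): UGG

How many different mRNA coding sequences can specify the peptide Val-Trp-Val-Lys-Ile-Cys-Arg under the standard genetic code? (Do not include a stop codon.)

1152

Val: 4 codons.
Trp: 1 codon.
Val: 4 codons.
Lys: 2 codons.
Ile: 3 codons.
Cys: 2 codons.
Arg: 6 codons.
4 × 1 × 4 × 2 × 3 × 2 × 6 = 1152.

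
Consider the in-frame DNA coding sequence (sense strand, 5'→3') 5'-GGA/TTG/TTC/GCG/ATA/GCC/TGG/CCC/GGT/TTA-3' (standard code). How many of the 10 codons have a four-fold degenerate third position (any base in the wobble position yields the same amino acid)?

5

Codon 1 GGA (Gly): third position 4-fold.
Codon 2 TTG (Leu): third position 2-fold.
Codon 3 TTC (Phe): third position 2-fold.
Codon 4 GCG (Ala): third position 4-fold.
Codon 5 ATA (Ile): third position 3-fold.
Codon 6 GCC (Ala): third position 4-fold.
Codon 7 TGG (Trp): third position 1-fold.
Codon 8 CCC (Pro): third position 4-fold.
Codon 9 GGT (Gly): third position 4-fold.
Codon 10 TTA (Leu): third position 2-fold.
Four-fold degenerate third positions: 5.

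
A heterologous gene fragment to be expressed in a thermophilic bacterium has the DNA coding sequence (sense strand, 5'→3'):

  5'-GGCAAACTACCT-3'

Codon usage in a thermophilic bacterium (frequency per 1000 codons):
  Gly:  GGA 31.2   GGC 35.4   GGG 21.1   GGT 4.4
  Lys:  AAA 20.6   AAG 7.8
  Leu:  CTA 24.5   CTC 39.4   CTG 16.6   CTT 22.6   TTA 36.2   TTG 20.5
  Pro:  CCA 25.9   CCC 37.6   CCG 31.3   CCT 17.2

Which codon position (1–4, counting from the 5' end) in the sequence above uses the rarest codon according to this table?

Codon 1 GGC (Gly): 35.4 per 1000.
Codon 2 AAA (Lys): 20.6 per 1000.
Codon 3 CTA (Leu): 24.5 per 1000.
Codon 4 CCT (Pro): 17.2 per 1000.
Lowest frequency is 17.2 at codon 4.

4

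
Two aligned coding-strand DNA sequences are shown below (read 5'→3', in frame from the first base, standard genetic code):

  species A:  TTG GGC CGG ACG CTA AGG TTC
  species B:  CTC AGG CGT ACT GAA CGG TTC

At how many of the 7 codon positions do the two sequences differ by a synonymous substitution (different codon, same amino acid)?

4

Codon 1: TTG Leu / CTC Leu — synonymous.
Codon 2: GGC Gly / AGG Arg — nonsynonymous.
Codon 3: CGG Arg / CGT Arg — synonymous.
Codon 4: ACG Thr / ACT Thr — synonymous.
Codon 5: CTA Leu / GAA Glu — nonsynonymous.
Codon 6: AGG Arg / CGG Arg — synonymous.
Codon 7: TTC Phe / TTC Phe — identical.
Synonymous differences: 4.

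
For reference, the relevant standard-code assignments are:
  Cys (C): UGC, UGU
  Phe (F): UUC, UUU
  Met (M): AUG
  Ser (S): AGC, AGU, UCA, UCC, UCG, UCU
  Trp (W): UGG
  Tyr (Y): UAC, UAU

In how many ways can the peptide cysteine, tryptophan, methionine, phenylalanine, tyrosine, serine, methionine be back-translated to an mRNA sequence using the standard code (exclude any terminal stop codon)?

48

Cys: 2 codons.
Trp: 1 codon.
Met: 1 codon.
Phe: 2 codons.
Tyr: 2 codons.
Ser: 6 codons.
Met: 1 codon.
2 × 1 × 1 × 2 × 2 × 6 × 1 = 48.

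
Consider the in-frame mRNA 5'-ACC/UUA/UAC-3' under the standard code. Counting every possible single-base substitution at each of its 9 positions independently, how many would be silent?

6

Codon 1 (ACC, Thr): 3 synonymous substitutions.
Codon 2 (UUA, Leu): 2 synonymous substitutions.
Codon 3 (UAC, Tyr): 1 synonymous substitution.
Total: 3 + 2 + 1 = 6.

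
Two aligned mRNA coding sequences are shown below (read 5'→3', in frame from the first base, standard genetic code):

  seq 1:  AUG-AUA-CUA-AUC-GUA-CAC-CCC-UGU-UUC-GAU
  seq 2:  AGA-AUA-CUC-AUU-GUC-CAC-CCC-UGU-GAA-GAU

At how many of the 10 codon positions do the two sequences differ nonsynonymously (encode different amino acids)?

2

Codon 1: AUG Met / AGA Arg — nonsynonymous.
Codon 2: AUA Ile / AUA Ile — identical.
Codon 3: CUA Leu / CUC Leu — synonymous.
Codon 4: AUC Ile / AUU Ile — synonymous.
Codon 5: GUA Val / GUC Val — synonymous.
Codon 6: CAC His / CAC His — identical.
Codon 7: CCC Pro / CCC Pro — identical.
Codon 8: UGU Cys / UGU Cys — identical.
Codon 9: UUC Phe / GAA Glu — nonsynonymous.
Codon 10: GAU Asp / GAU Asp — identical.
Nonsynonymous differences: 2.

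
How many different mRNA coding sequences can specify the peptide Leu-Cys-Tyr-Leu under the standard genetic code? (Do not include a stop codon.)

Leu: 6 codons.
Cys: 2 codons.
Tyr: 2 codons.
Leu: 6 codons.
6 × 2 × 2 × 6 = 144.

144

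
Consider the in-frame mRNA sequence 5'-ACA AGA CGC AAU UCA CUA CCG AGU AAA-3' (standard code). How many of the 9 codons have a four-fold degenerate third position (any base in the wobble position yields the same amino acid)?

Codon 1 ACA (Thr): third position 4-fold.
Codon 2 AGA (Arg): third position 2-fold.
Codon 3 CGC (Arg): third position 4-fold.
Codon 4 AAU (Asn): third position 2-fold.
Codon 5 UCA (Ser): third position 4-fold.
Codon 6 CUA (Leu): third position 4-fold.
Codon 7 CCG (Pro): third position 4-fold.
Codon 8 AGU (Ser): third position 2-fold.
Codon 9 AAA (Lys): third position 2-fold.
Four-fold degenerate third positions: 5.

5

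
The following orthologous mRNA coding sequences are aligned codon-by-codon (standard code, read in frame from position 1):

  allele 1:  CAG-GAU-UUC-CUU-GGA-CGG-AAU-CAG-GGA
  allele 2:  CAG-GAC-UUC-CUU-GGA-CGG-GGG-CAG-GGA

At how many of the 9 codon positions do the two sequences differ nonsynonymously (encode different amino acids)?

Codon 1: CAG Gln / CAG Gln — identical.
Codon 2: GAU Asp / GAC Asp — synonymous.
Codon 3: UUC Phe / UUC Phe — identical.
Codon 4: CUU Leu / CUU Leu — identical.
Codon 5: GGA Gly / GGA Gly — identical.
Codon 6: CGG Arg / CGG Arg — identical.
Codon 7: AAU Asn / GGG Gly — nonsynonymous.
Codon 8: CAG Gln / CAG Gln — identical.
Codon 9: GGA Gly / GGA Gly — identical.
Nonsynonymous differences: 1.

1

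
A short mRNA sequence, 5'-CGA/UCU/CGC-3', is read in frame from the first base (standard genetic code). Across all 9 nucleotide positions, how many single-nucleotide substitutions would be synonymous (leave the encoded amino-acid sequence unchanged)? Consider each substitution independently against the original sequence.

10

Codon 1 (CGA, Arg): 4 synonymous substitutions.
Codon 2 (UCU, Ser): 3 synonymous substitutions.
Codon 3 (CGC, Arg): 3 synonymous substitutions.
Total: 4 + 3 + 3 = 10.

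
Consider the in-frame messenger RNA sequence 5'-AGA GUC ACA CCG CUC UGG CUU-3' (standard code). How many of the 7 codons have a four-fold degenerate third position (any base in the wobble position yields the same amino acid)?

5

Codon 1 AGA (Arg): third position 2-fold.
Codon 2 GUC (Val): third position 4-fold.
Codon 3 ACA (Thr): third position 4-fold.
Codon 4 CCG (Pro): third position 4-fold.
Codon 5 CUC (Leu): third position 4-fold.
Codon 6 UGG (Trp): third position 1-fold.
Codon 7 CUU (Leu): third position 4-fold.
Four-fold degenerate third positions: 5.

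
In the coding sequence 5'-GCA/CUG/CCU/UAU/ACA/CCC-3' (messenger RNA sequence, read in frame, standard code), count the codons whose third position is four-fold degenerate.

5

Codon 1 GCA (Ala): third position 4-fold.
Codon 2 CUG (Leu): third position 4-fold.
Codon 3 CCU (Pro): third position 4-fold.
Codon 4 UAU (Tyr): third position 2-fold.
Codon 5 ACA (Thr): third position 4-fold.
Codon 6 CCC (Pro): third position 4-fold.
Four-fold degenerate third positions: 5.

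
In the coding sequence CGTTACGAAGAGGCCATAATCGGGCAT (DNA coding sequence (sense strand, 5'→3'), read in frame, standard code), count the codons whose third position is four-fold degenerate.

3

Codon 1 CGT (Arg): third position 4-fold.
Codon 2 TAC (Tyr): third position 2-fold.
Codon 3 GAA (Glu): third position 2-fold.
Codon 4 GAG (Glu): third position 2-fold.
Codon 5 GCC (Ala): third position 4-fold.
Codon 6 ATA (Ile): third position 3-fold.
Codon 7 ATC (Ile): third position 3-fold.
Codon 8 GGG (Gly): third position 4-fold.
Codon 9 CAT (His): third position 2-fold.
Four-fold degenerate third positions: 3.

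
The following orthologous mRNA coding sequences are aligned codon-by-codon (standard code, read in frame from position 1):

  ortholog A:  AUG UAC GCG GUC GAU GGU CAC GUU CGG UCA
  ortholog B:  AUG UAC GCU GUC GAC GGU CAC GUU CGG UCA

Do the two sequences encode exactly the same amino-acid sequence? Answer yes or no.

Codon 1: AUG Met / AUG Met — identical.
Codon 2: UAC Tyr / UAC Tyr — identical.
Codon 3: GCG Ala / GCU Ala — synonymous.
Codon 4: GUC Val / GUC Val — identical.
Codon 5: GAU Asp / GAC Asp — synonymous.
Codon 6: GGU Gly / GGU Gly — identical.
Codon 7: CAC His / CAC His — identical.
Codon 8: GUU Val / GUU Val — identical.
Codon 9: CGG Arg / CGG Arg — identical.
Codon 10: UCA Ser / UCA Ser — identical.
Nonsynonymous differences: 0 → same protein.

yes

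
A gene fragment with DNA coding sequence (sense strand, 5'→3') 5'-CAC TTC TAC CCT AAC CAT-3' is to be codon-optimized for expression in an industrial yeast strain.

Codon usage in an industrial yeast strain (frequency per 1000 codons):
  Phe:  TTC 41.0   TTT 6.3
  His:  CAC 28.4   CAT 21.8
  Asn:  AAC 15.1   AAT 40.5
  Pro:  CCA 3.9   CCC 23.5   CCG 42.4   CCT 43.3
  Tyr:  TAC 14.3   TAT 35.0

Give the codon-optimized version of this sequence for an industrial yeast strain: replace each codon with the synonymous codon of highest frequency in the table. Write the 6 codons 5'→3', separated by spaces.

Codon 1 (His): best is CAC at 28.4.
Codon 2 (Phe): best is TTC at 41.0.
Codon 3 (Tyr): best is TAT at 35.0.
Codon 4 (Pro): best is CCT at 43.3.
Codon 5 (Asn): best is AAT at 40.5.
Codon 6 (His): best is CAC at 28.4.

CAC TTC TAT CCT AAT CAC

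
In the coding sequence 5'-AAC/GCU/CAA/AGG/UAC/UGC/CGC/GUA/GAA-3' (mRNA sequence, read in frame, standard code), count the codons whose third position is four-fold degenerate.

3

Codon 1 AAC (Asn): third position 2-fold.
Codon 2 GCU (Ala): third position 4-fold.
Codon 3 CAA (Gln): third position 2-fold.
Codon 4 AGG (Arg): third position 2-fold.
Codon 5 UAC (Tyr): third position 2-fold.
Codon 6 UGC (Cys): third position 2-fold.
Codon 7 CGC (Arg): third position 4-fold.
Codon 8 GUA (Val): third position 4-fold.
Codon 9 GAA (Glu): third position 2-fold.
Four-fold degenerate third positions: 3.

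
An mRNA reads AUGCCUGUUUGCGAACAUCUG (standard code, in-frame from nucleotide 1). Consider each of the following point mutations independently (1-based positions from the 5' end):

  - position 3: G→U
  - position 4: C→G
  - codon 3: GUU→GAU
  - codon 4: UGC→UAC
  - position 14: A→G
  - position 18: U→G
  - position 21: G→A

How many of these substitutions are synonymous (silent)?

1

Codon 1: AUG (Met) → AUU (Ile) — missense.
Codon 2: CCU (Pro) → GCU (Ala) — missense.
Codon 3: GUU (Val) → GAU (Asp) — missense.
Codon 4: UGC (Cys) → UAC (Tyr) — missense.
Codon 5: GAA (Glu) → GGA (Gly) — missense.
Codon 6: CAU (His) → CAG (Gln) — missense.
Codon 7: CUG (Leu) → CUA (Leu) — synonymous.
Synonymous: 1 of 7.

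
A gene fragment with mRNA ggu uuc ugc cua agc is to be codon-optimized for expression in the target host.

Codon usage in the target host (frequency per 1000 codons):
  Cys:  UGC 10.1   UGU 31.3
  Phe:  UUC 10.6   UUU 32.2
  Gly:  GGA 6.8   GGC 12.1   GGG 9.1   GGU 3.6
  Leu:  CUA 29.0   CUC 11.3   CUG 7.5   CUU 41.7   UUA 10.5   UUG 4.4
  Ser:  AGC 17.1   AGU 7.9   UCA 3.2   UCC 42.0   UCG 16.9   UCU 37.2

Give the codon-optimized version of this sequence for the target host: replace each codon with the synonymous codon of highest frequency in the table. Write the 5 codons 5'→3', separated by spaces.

GGC UUU UGU CUU UCC

Codon 1 (Gly): best is GGC at 12.1.
Codon 2 (Phe): best is UUU at 32.2.
Codon 3 (Cys): best is UGU at 31.3.
Codon 4 (Leu): best is CUU at 41.7.
Codon 5 (Ser): best is UCC at 42.0.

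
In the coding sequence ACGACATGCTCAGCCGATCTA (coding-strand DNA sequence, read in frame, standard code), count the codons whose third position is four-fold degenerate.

Codon 1 ACG (Thr): third position 4-fold.
Codon 2 ACA (Thr): third position 4-fold.
Codon 3 TGC (Cys): third position 2-fold.
Codon 4 TCA (Ser): third position 4-fold.
Codon 5 GCC (Ala): third position 4-fold.
Codon 6 GAT (Asp): third position 2-fold.
Codon 7 CTA (Leu): third position 4-fold.
Four-fold degenerate third positions: 5.

5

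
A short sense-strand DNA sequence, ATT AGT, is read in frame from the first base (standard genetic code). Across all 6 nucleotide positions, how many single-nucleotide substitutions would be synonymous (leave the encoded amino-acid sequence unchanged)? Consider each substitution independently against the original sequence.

3

Codon 1 (ATT, Ile): 2 synonymous substitutions.
Codon 2 (AGT, Ser): 1 synonymous substitution.
Total: 2 + 1 = 3.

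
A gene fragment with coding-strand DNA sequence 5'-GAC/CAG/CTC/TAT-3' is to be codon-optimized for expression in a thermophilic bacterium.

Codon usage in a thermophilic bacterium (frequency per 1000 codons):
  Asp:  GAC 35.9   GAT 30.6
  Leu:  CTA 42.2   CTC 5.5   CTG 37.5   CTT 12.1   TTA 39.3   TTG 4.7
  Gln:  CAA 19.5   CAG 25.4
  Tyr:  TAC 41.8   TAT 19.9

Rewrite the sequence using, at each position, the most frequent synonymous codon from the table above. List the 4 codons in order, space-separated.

GAC CAG CTA TAC

Codon 1 (Asp): best is GAC at 35.9.
Codon 2 (Gln): best is CAG at 25.4.
Codon 3 (Leu): best is CTA at 42.2.
Codon 4 (Tyr): best is TAC at 41.8.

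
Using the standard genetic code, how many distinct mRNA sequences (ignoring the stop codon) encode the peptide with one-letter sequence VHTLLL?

6912

Val: 4 codons.
His: 2 codons.
Thr: 4 codons.
Leu: 6 codons.
Leu: 6 codons.
Leu: 6 codons.
4 × 2 × 4 × 6 × 6 × 6 = 6912.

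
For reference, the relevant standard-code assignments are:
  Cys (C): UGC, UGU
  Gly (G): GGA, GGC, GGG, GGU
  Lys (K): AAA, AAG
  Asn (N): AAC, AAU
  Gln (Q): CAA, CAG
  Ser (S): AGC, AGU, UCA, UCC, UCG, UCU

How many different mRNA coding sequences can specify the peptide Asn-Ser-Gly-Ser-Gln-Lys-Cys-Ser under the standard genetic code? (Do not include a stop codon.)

Asn: 2 codons.
Ser: 6 codons.
Gly: 4 codons.
Ser: 6 codons.
Gln: 2 codons.
Lys: 2 codons.
Cys: 2 codons.
Ser: 6 codons.
2 × 6 × 4 × 6 × 2 × 2 × 2 × 6 = 13824.

13824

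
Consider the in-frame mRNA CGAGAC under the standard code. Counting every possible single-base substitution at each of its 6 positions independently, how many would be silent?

5

Codon 1 (CGA, Arg): 4 synonymous substitutions.
Codon 2 (GAC, Asp): 1 synonymous substitution.
Total: 4 + 1 = 5.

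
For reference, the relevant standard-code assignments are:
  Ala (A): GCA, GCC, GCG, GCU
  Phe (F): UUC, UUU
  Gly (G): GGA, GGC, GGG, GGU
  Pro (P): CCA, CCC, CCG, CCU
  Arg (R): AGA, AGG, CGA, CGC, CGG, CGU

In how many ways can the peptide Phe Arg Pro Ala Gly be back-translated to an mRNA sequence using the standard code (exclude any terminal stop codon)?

Phe: 2 codons.
Arg: 6 codons.
Pro: 4 codons.
Ala: 4 codons.
Gly: 4 codons.
2 × 6 × 4 × 4 × 4 = 768.

768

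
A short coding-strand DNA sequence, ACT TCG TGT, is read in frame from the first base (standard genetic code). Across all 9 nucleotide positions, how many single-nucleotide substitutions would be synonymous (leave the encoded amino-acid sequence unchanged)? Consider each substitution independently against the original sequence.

7

Codon 1 (ACT, Thr): 3 synonymous substitutions.
Codon 2 (TCG, Ser): 3 synonymous substitutions.
Codon 3 (TGT, Cys): 1 synonymous substitution.
Total: 3 + 3 + 1 = 7.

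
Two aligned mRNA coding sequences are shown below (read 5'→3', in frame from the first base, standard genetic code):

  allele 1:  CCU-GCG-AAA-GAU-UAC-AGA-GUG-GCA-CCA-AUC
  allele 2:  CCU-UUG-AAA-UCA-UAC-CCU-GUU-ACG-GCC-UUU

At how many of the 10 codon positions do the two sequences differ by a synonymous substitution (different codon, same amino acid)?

Codon 1: CCU Pro / CCU Pro — identical.
Codon 2: GCG Ala / UUG Leu — nonsynonymous.
Codon 3: AAA Lys / AAA Lys — identical.
Codon 4: GAU Asp / UCA Ser — nonsynonymous.
Codon 5: UAC Tyr / UAC Tyr — identical.
Codon 6: AGA Arg / CCU Pro — nonsynonymous.
Codon 7: GUG Val / GUU Val — synonymous.
Codon 8: GCA Ala / ACG Thr — nonsynonymous.
Codon 9: CCA Pro / GCC Ala — nonsynonymous.
Codon 10: AUC Ile / UUU Phe — nonsynonymous.
Synonymous differences: 1.

1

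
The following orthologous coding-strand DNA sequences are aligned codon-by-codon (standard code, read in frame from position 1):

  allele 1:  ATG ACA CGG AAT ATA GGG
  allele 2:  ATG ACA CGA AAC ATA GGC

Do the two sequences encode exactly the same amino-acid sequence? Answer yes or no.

yes

Codon 1: ATG Met / ATG Met — identical.
Codon 2: ACA Thr / ACA Thr — identical.
Codon 3: CGG Arg / CGA Arg — synonymous.
Codon 4: AAT Asn / AAC Asn — synonymous.
Codon 5: ATA Ile / ATA Ile — identical.
Codon 6: GGG Gly / GGC Gly — synonymous.
Nonsynonymous differences: 0 → same protein.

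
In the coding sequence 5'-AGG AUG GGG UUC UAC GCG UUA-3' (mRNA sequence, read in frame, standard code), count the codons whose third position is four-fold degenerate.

Codon 1 AGG (Arg): third position 2-fold.
Codon 2 AUG (Met): third position 1-fold.
Codon 3 GGG (Gly): third position 4-fold.
Codon 4 UUC (Phe): third position 2-fold.
Codon 5 UAC (Tyr): third position 2-fold.
Codon 6 GCG (Ala): third position 4-fold.
Codon 7 UUA (Leu): third position 2-fold.
Four-fold degenerate third positions: 2.

2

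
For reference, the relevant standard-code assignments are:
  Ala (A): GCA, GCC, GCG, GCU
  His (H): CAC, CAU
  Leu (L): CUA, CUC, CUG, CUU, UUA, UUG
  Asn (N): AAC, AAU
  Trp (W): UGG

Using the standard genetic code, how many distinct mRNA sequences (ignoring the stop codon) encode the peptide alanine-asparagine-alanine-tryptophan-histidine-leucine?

Ala: 4 codons.
Asn: 2 codons.
Ala: 4 codons.
Trp: 1 codon.
His: 2 codons.
Leu: 6 codons.
4 × 2 × 4 × 1 × 2 × 6 = 384.

384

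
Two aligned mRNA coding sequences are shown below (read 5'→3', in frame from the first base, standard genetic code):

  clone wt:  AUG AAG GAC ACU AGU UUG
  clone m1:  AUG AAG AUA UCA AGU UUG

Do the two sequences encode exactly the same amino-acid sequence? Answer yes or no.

no

Codon 1: AUG Met / AUG Met — identical.
Codon 2: AAG Lys / AAG Lys — identical.
Codon 3: GAC Asp / AUA Ile — nonsynonymous.
Codon 4: ACU Thr / UCA Ser — nonsynonymous.
Codon 5: AGU Ser / AGU Ser — identical.
Codon 6: UUG Leu / UUG Leu — identical.
Nonsynonymous differences: 2 → different protein.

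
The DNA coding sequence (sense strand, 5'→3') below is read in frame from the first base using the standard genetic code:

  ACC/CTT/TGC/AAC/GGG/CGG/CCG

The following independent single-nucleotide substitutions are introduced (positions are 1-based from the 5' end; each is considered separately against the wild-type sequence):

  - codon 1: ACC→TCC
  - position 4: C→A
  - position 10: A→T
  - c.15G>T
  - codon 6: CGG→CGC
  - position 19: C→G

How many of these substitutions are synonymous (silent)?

2

Codon 1: ACC (Thr) → TCC (Ser) — missense.
Codon 2: CTT (Leu) → ATT (Ile) — missense.
Codon 4: AAC (Asn) → TAC (Tyr) — missense.
Codon 5: GGG (Gly) → GGT (Gly) — synonymous.
Codon 6: CGG (Arg) → CGC (Arg) — synonymous.
Codon 7: CCG (Pro) → GCG (Ala) — missense.
Synonymous: 2 of 6.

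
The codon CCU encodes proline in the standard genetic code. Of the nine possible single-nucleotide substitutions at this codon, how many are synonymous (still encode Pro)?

Position 1: none → 0 synonymous.
Position 2: none → 0 synonymous.
Position 3: CCC, CCA, CCG → 3 synonymous.
Total: 0 + 0 + 3 = 3.

3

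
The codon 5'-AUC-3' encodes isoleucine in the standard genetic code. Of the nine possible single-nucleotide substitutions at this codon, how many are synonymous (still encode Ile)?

2

Position 1: none → 0 synonymous.
Position 2: none → 0 synonymous.
Position 3: AUU, AUA → 2 synonymous.
Total: 0 + 0 + 2 = 2.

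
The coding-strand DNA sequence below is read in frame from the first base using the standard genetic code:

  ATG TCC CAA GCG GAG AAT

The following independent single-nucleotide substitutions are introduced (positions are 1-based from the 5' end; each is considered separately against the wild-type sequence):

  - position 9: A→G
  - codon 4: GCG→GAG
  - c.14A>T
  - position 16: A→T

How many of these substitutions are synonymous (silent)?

Codon 3: CAA (Gln) → CAG (Gln) — synonymous.
Codon 4: GCG (Ala) → GAG (Glu) — missense.
Codon 5: GAG (Glu) → GTG (Val) — missense.
Codon 6: AAT (Asn) → TAT (Tyr) — missense.
Synonymous: 1 of 4.

1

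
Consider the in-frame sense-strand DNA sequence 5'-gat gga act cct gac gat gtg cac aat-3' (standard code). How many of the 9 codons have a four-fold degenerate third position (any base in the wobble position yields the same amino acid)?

Codon 1 GAT (Asp): third position 2-fold.
Codon 2 GGA (Gly): third position 4-fold.
Codon 3 ACT (Thr): third position 4-fold.
Codon 4 CCT (Pro): third position 4-fold.
Codon 5 GAC (Asp): third position 2-fold.
Codon 6 GAT (Asp): third position 2-fold.
Codon 7 GTG (Val): third position 4-fold.
Codon 8 CAC (His): third position 2-fold.
Codon 9 AAT (Asn): third position 2-fold.
Four-fold degenerate third positions: 4.

4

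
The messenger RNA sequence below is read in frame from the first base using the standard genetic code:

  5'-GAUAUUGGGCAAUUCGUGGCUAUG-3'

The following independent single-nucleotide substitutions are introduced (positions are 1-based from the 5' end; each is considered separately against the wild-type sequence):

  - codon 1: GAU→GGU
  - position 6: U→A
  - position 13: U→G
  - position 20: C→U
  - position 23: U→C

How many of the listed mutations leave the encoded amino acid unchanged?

1

Codon 1: GAU (Asp) → GGU (Gly) — missense.
Codon 2: AUU (Ile) → AUA (Ile) — synonymous.
Codon 5: UUC (Phe) → GUC (Val) — missense.
Codon 7: GCU (Ala) → GUU (Val) — missense.
Codon 8: AUG (Met) → ACG (Thr) — missense.
Synonymous: 1 of 5.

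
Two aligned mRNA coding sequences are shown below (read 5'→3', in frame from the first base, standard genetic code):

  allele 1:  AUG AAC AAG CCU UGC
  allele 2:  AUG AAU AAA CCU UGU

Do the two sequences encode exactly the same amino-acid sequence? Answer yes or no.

yes

Codon 1: AUG Met / AUG Met — identical.
Codon 2: AAC Asn / AAU Asn — synonymous.
Codon 3: AAG Lys / AAA Lys — synonymous.
Codon 4: CCU Pro / CCU Pro — identical.
Codon 5: UGC Cys / UGU Cys — synonymous.
Nonsynonymous differences: 0 → same protein.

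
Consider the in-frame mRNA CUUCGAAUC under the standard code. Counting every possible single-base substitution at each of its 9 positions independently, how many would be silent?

Codon 1 (CUU, Leu): 3 synonymous substitutions.
Codon 2 (CGA, Arg): 4 synonymous substitutions.
Codon 3 (AUC, Ile): 2 synonymous substitutions.
Total: 3 + 4 + 2 = 9.

9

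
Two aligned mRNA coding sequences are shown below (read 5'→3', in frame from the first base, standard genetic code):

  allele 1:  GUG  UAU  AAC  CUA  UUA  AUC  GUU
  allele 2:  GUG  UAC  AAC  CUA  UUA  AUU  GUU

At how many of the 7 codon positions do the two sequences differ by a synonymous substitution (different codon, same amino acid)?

Codon 1: GUG Val / GUG Val — identical.
Codon 2: UAU Tyr / UAC Tyr — synonymous.
Codon 3: AAC Asn / AAC Asn — identical.
Codon 4: CUA Leu / CUA Leu — identical.
Codon 5: UUA Leu / UUA Leu — identical.
Codon 6: AUC Ile / AUU Ile — synonymous.
Codon 7: GUU Val / GUU Val — identical.
Synonymous differences: 2.

2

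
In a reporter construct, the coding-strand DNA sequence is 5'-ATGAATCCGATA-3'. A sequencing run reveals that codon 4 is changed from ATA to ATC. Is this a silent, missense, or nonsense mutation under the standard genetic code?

silent

Position 12 falls in codon 4: ATA → Ile.
After the substitution the codon is ATC → Ile.
Both encode Ile, so the change is synonymous.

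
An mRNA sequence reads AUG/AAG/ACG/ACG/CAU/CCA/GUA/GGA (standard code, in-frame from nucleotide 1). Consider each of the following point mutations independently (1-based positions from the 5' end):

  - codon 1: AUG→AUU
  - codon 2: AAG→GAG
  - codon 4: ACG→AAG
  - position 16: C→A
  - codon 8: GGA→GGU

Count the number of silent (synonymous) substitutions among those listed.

Codon 1: AUG (Met) → AUU (Ile) — missense.
Codon 2: AAG (Lys) → GAG (Glu) — missense.
Codon 4: ACG (Thr) → AAG (Lys) — missense.
Codon 6: CCA (Pro) → ACA (Thr) — missense.
Codon 8: GGA (Gly) → GGU (Gly) — synonymous.
Synonymous: 1 of 5.

1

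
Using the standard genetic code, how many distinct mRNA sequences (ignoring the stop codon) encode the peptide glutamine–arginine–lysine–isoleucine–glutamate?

Gln: 2 codons.
Arg: 6 codons.
Lys: 2 codons.
Ile: 3 codons.
Glu: 2 codons.
2 × 6 × 2 × 3 × 2 = 144.

144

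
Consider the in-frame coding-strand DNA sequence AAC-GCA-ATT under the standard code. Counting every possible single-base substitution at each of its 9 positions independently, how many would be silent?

6

Codon 1 (AAC, Asn): 1 synonymous substitution.
Codon 2 (GCA, Ala): 3 synonymous substitutions.
Codon 3 (ATT, Ile): 2 synonymous substitutions.
Total: 1 + 3 + 2 = 6.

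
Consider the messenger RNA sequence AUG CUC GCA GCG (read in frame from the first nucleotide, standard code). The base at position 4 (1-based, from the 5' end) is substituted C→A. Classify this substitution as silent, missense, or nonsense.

Position 4 falls in codon 2: CUC → Leu.
After the substitution the codon is AUC → Ile.
Leu ≠ Ile, so this is a missense mutation.

missense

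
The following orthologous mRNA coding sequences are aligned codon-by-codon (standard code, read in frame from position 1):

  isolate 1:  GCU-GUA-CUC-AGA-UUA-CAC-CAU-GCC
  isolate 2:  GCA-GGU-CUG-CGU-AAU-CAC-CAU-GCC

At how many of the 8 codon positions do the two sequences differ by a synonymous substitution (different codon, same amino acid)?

Codon 1: GCU Ala / GCA Ala — synonymous.
Codon 2: GUA Val / GGU Gly — nonsynonymous.
Codon 3: CUC Leu / CUG Leu — synonymous.
Codon 4: AGA Arg / CGU Arg — synonymous.
Codon 5: UUA Leu / AAU Asn — nonsynonymous.
Codon 6: CAC His / CAC His — identical.
Codon 7: CAU His / CAU His — identical.
Codon 8: GCC Ala / GCC Ala — identical.
Synonymous differences: 3.

3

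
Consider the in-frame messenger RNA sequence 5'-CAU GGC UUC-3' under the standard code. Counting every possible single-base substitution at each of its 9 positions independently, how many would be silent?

5

Codon 1 (CAU, His): 1 synonymous substitution.
Codon 2 (GGC, Gly): 3 synonymous substitutions.
Codon 3 (UUC, Phe): 1 synonymous substitution.
Total: 1 + 3 + 1 = 5.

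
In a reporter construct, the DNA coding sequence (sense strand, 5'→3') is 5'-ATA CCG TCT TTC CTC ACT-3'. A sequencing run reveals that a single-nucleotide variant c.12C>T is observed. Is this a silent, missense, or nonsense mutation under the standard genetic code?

silent

Position 12 falls in codon 4: TTC → Phe.
After the substitution the codon is TTT → Phe.
Both encode Phe, so the change is synonymous.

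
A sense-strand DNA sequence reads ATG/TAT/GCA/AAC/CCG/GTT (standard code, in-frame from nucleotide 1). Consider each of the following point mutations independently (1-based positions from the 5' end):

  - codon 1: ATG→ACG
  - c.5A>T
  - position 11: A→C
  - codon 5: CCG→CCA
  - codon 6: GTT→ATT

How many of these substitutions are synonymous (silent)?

Codon 1: ATG (Met) → ACG (Thr) — missense.
Codon 2: TAT (Tyr) → TTT (Phe) — missense.
Codon 4: AAC (Asn) → ACC (Thr) — missense.
Codon 5: CCG (Pro) → CCA (Pro) — synonymous.
Codon 6: GTT (Val) → ATT (Ile) — missense.
Synonymous: 1 of 5.

1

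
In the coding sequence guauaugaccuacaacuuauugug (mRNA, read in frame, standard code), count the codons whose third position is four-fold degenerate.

4

Codon 1 GUA (Val): third position 4-fold.
Codon 2 UAU (Tyr): third position 2-fold.
Codon 3 GAC (Asp): third position 2-fold.
Codon 4 CUA (Leu): third position 4-fold.
Codon 5 CAA (Gln): third position 2-fold.
Codon 6 CUU (Leu): third position 4-fold.
Codon 7 AUU (Ile): third position 3-fold.
Codon 8 GUG (Val): third position 4-fold.
Four-fold degenerate third positions: 4.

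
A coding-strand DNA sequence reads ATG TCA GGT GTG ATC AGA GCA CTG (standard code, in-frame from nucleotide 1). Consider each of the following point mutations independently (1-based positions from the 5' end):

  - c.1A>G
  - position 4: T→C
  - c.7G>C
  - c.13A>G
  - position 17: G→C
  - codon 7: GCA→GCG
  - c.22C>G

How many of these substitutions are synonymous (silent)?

1

Codon 1: ATG (Met) → GTG (Val) — missense.
Codon 2: TCA (Ser) → CCA (Pro) — missense.
Codon 3: GGT (Gly) → CGT (Arg) — missense.
Codon 5: ATC (Ile) → GTC (Val) — missense.
Codon 6: AGA (Arg) → ACA (Thr) — missense.
Codon 7: GCA (Ala) → GCG (Ala) — synonymous.
Codon 8: CTG (Leu) → GTG (Val) — missense.
Synonymous: 1 of 7.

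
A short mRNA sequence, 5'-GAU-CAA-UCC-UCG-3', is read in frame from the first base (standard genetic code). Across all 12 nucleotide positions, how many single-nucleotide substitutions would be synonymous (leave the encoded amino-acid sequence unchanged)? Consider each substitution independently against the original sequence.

8

Codon 1 (GAU, Asp): 1 synonymous substitution.
Codon 2 (CAA, Gln): 1 synonymous substitution.
Codon 3 (UCC, Ser): 3 synonymous substitutions.
Codon 4 (UCG, Ser): 3 synonymous substitutions.
Total: 1 + 1 + 3 + 3 = 8.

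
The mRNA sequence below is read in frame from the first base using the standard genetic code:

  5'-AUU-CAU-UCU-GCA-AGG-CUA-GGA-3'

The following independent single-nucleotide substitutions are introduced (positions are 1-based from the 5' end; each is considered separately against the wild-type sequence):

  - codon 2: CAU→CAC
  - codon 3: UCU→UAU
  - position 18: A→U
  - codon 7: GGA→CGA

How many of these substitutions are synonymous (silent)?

Codon 2: CAU (His) → CAC (His) — synonymous.
Codon 3: UCU (Ser) → UAU (Tyr) — missense.
Codon 6: CUA (Leu) → CUU (Leu) — synonymous.
Codon 7: GGA (Gly) → CGA (Arg) — missense.
Synonymous: 2 of 4.

2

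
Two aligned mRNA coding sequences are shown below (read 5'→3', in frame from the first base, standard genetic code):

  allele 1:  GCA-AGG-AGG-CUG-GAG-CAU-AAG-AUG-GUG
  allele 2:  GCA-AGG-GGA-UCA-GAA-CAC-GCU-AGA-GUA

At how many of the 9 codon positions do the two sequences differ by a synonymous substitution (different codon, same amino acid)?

Codon 1: GCA Ala / GCA Ala — identical.
Codon 2: AGG Arg / AGG Arg — identical.
Codon 3: AGG Arg / GGA Gly — nonsynonymous.
Codon 4: CUG Leu / UCA Ser — nonsynonymous.
Codon 5: GAG Glu / GAA Glu — synonymous.
Codon 6: CAU His / CAC His — synonymous.
Codon 7: AAG Lys / GCU Ala — nonsynonymous.
Codon 8: AUG Met / AGA Arg — nonsynonymous.
Codon 9: GUG Val / GUA Val — synonymous.
Synonymous differences: 3.

3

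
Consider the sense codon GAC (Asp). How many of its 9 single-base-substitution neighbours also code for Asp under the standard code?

1

Position 1: none → 0 synonymous.
Position 2: none → 0 synonymous.
Position 3: GAT → 1 synonymous.
Total: 0 + 0 + 1 = 1.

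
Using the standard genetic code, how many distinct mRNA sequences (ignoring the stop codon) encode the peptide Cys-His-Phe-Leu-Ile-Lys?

288

Cys: 2 codons.
His: 2 codons.
Phe: 2 codons.
Leu: 6 codons.
Ile: 3 codons.
Lys: 2 codons.
2 × 2 × 2 × 6 × 3 × 2 = 288.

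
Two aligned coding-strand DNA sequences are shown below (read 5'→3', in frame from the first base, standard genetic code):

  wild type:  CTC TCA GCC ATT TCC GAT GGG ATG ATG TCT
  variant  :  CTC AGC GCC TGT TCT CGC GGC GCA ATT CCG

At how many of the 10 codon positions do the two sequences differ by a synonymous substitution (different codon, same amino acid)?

3

Codon 1: CTC Leu / CTC Leu — identical.
Codon 2: TCA Ser / AGC Ser — synonymous.
Codon 3: GCC Ala / GCC Ala — identical.
Codon 4: ATT Ile / TGT Cys — nonsynonymous.
Codon 5: TCC Ser / TCT Ser — synonymous.
Codon 6: GAT Asp / CGC Arg — nonsynonymous.
Codon 7: GGG Gly / GGC Gly — synonymous.
Codon 8: ATG Met / GCA Ala — nonsynonymous.
Codon 9: ATG Met / ATT Ile — nonsynonymous.
Codon 10: TCT Ser / CCG Pro — nonsynonymous.
Synonymous differences: 3.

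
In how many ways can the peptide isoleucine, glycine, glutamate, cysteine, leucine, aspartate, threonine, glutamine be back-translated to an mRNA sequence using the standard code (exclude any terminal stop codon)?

Ile: 3 codons.
Gly: 4 codons.
Glu: 2 codons.
Cys: 2 codons.
Leu: 6 codons.
Asp: 2 codons.
Thr: 4 codons.
Gln: 2 codons.
3 × 4 × 2 × 2 × 6 × 2 × 4 × 2 = 4608.

4608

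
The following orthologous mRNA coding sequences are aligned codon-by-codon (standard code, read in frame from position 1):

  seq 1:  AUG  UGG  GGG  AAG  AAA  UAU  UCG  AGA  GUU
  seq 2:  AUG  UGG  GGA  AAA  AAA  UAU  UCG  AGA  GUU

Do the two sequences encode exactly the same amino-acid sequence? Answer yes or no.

Codon 1: AUG Met / AUG Met — identical.
Codon 2: UGG Trp / UGG Trp — identical.
Codon 3: GGG Gly / GGA Gly — synonymous.
Codon 4: AAG Lys / AAA Lys — synonymous.
Codon 5: AAA Lys / AAA Lys — identical.
Codon 6: UAU Tyr / UAU Tyr — identical.
Codon 7: UCG Ser / UCG Ser — identical.
Codon 8: AGA Arg / AGA Arg — identical.
Codon 9: GUU Val / GUU Val — identical.
Nonsynonymous differences: 0 → same protein.

yes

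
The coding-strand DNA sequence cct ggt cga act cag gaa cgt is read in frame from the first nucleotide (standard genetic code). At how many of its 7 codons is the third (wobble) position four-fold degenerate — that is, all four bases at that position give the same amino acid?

Codon 1 CCT (Pro): third position 4-fold.
Codon 2 GGT (Gly): third position 4-fold.
Codon 3 CGA (Arg): third position 4-fold.
Codon 4 ACT (Thr): third position 4-fold.
Codon 5 CAG (Gln): third position 2-fold.
Codon 6 GAA (Glu): third position 2-fold.
Codon 7 CGT (Arg): third position 4-fold.
Four-fold degenerate third positions: 5.

5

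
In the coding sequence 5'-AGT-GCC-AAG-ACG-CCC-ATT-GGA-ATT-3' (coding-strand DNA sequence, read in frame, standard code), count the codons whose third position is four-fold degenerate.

Codon 1 AGT (Ser): third position 2-fold.
Codon 2 GCC (Ala): third position 4-fold.
Codon 3 AAG (Lys): third position 2-fold.
Codon 4 ACG (Thr): third position 4-fold.
Codon 5 CCC (Pro): third position 4-fold.
Codon 6 ATT (Ile): third position 3-fold.
Codon 7 GGA (Gly): third position 4-fold.
Codon 8 ATT (Ile): third position 3-fold.
Four-fold degenerate third positions: 4.

4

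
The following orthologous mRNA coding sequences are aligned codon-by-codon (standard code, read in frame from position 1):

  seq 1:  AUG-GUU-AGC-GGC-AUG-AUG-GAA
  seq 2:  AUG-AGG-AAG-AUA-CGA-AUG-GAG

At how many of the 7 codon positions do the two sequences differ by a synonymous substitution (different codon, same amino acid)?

1

Codon 1: AUG Met / AUG Met — identical.
Codon 2: GUU Val / AGG Arg — nonsynonymous.
Codon 3: AGC Ser / AAG Lys — nonsynonymous.
Codon 4: GGC Gly / AUA Ile — nonsynonymous.
Codon 5: AUG Met / CGA Arg — nonsynonymous.
Codon 6: AUG Met / AUG Met — identical.
Codon 7: GAA Glu / GAG Glu — synonymous.
Synonymous differences: 1.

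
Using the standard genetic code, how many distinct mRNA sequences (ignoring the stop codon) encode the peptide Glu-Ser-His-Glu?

48

Glu: 2 codons.
Ser: 6 codons.
His: 2 codons.
Glu: 2 codons.
2 × 6 × 2 × 2 = 48.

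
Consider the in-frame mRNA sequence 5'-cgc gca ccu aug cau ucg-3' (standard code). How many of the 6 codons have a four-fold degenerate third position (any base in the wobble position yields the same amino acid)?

Codon 1 CGC (Arg): third position 4-fold.
Codon 2 GCA (Ala): third position 4-fold.
Codon 3 CCU (Pro): third position 4-fold.
Codon 4 AUG (Met): third position 1-fold.
Codon 5 CAU (His): third position 2-fold.
Codon 6 UCG (Ser): third position 4-fold.
Four-fold degenerate third positions: 4.

4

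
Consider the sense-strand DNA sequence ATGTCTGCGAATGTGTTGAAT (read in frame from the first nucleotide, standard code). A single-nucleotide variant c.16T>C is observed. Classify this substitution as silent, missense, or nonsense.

silent

Position 16 falls in codon 6: TTG → Leu.
After the substitution the codon is CTG → Leu.
Both encode Leu, so the change is synonymous.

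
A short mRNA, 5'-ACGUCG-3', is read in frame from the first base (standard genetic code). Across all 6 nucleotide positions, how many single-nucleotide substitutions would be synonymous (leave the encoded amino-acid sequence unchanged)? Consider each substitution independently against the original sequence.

Codon 1 (ACG, Thr): 3 synonymous substitutions.
Codon 2 (UCG, Ser): 3 synonymous substitutions.
Total: 3 + 3 = 6.

6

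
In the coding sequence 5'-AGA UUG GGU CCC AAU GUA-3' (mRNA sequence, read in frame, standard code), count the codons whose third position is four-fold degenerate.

3

Codon 1 AGA (Arg): third position 2-fold.
Codon 2 UUG (Leu): third position 2-fold.
Codon 3 GGU (Gly): third position 4-fold.
Codon 4 CCC (Pro): third position 4-fold.
Codon 5 AAU (Asn): third position 2-fold.
Codon 6 GUA (Val): third position 4-fold.
Four-fold degenerate third positions: 3.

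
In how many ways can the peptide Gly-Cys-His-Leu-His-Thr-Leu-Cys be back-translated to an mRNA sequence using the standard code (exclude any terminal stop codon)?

Gly: 4 codons.
Cys: 2 codons.
His: 2 codons.
Leu: 6 codons.
His: 2 codons.
Thr: 4 codons.
Leu: 6 codons.
Cys: 2 codons.
4 × 2 × 2 × 6 × 2 × 4 × 6 × 2 = 9216.

9216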